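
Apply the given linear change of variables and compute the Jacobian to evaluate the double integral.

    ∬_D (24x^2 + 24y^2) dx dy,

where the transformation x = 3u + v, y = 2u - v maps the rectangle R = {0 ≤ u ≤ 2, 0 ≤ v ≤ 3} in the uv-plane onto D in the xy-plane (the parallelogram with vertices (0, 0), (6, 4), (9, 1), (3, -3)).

Compute the Jacobian determinant of (x, y) with respect to (u, v):

    ∂(x,y)/∂(u,v) = | 3  1 | = (3)(-1) - (1)(2) = -5.
                   | 2  -1 |

Its absolute value is |J| = 5 (the area scaling factor).

Substituting x = 3u + v, y = 2u - v into the integrand,

    24x^2 + 24y^2 → 312u^2 + 48u v + 48v^2,

so the integral becomes

    ∬_R (312u^2 + 48u v + 48v^2) · |J| du dv = ∫_0^2 ∫_0^3 (1560u^2 + 240u v + 240v^2) dv du.

Inner (v): 4680u^2 + 1080u + 2160.
Outer (u): 18960.

Therefore ∬_D (24x^2 + 24y^2) dx dy = 18960.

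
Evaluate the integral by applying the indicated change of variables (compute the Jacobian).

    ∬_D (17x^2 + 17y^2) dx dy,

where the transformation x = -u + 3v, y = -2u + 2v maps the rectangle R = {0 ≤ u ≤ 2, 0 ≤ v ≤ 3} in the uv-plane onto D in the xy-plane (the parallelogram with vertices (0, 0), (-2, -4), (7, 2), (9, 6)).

Compute the Jacobian determinant of (x, y) with respect to (u, v):

    ∂(x,y)/∂(u,v) = | -1  3 | = (-1)(2) - (3)(-2) = 4.
                   | -2  2 |

Its absolute value is |J| = 4 (the area scaling factor).

Substituting x = -u + 3v, y = -2u + 2v into the integrand,

    17x^2 + 17y^2 → 85u^2 - 238u v + 221v^2,

so the integral becomes

    ∬_R (85u^2 - 238u v + 221v^2) · |J| du dv = ∫_0^2 ∫_0^3 (340u^2 - 952u v + 884v^2) dv du.

Inner (v): 1020u^2 - 4284u + 7956.
Outer (u): 10064.

Therefore ∬_D (17x^2 + 17y^2) dx dy = 10064.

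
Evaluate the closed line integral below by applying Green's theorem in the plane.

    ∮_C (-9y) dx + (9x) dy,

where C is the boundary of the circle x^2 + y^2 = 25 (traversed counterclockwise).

Green's theorem converts the closed line integral into a double integral over the enclosed region D:

    ∮_C P dx + Q dy = ∬_D (∂Q/∂x - ∂P/∂y) dA.

Here P = -9y, Q = 9x, so

    ∂Q/∂x = 9,    ∂P/∂y = -9,
    ∂Q/∂x - ∂P/∂y = 18.

D is the region x^2 + y^2 ≤ 25. Evaluating the double integral:

In polar coordinates (x = r cos θ, y = r sin θ, dA = r dr dθ) the integrand becomes 18, so

    ∬_D (18) dA = ∫_0^{2π} ∫_0^{5} (18) · r dr dθ.

Inner (r from 0 to 5): 225.
Outer (θ from 0 to 2π): 450π.

Therefore ∮_C P dx + Q dy = 450π.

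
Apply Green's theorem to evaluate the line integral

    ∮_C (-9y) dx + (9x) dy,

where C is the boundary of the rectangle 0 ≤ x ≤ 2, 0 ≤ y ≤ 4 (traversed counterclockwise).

Green's theorem converts the closed line integral into a double integral over the enclosed region D:

    ∮_C P dx + Q dy = ∬_D (∂Q/∂x - ∂P/∂y) dA.

Here P = -9y, Q = 9x, so

    ∂Q/∂x = 9,    ∂P/∂y = -9,
    ∂Q/∂x - ∂P/∂y = 18.

D is the region 0 ≤ x ≤ 2, 0 ≤ y ≤ 4. Evaluating the double integral:

    ∬_D (18) dA = ∫_0^{2} ∫_0^{4} (18) dy dx.

Inner (y from 0 to 4): 72.
Outer (x from 0 to 2): 144.

Therefore ∮_C P dx + Q dy = 144.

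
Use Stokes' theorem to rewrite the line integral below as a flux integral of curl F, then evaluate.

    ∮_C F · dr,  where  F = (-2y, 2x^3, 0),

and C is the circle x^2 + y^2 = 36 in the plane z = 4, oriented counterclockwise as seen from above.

Let S be the flat disk x^2 + y^2 ≤ 36 in the plane z = 4, with upward unit normal n̂ = ẑ. By Stokes' theorem,

    ∮_C F · dr = ∬_S (∇ × F) · n̂ dS = ∬_D (curl F)_z dA,

where D is the disk x^2 + y^2 ≤ 36.

Compute the curl of F = (-2y, 2x^3, 0):
    (∇ × F)_x = ∂F_z/∂y - ∂F_y/∂z = 0,
    (∇ × F)_y = ∂F_x/∂z - ∂F_z/∂x = 0,
    (∇ × F)_z = ∂F_y/∂x - ∂F_x/∂y = 6x^2 + 2.

On z = 4, (curl F)_z = 6x^2 + 2.

Convert to polar (x = r cos θ, y = r sin θ, dA = r dr dθ); the integrand becomes 6r^2cos(θ)^2 + 2, so

    ∬_D (curl F)_z dA = ∫_0^{2π} ∫_0^{6} (6r^2cos(θ)^2 + 2) · r dr dθ.

Inner (r from 0 to 6): 1944cos(θ)^2 + 36.
Outer (θ from 0 to 2π): 2016π.

Therefore ∮_C F · dr = 2016π.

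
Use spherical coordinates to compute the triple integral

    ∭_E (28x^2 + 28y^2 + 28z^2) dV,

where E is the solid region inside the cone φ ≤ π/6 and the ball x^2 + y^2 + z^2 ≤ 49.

In spherical coordinates, x = ρ sin(φ) cos(θ), y = ρ sin(φ) sin(θ), z = ρ cos(φ), and dV = ρ^2 sin(φ) dρ dφ dθ.

The integrand becomes 28ρ^2, so

    ∭_E (28x^2 + 28y^2 + 28z^2) dV = ∫_{0}^{2π} ∫_{0}^{π/6} ∫_{0}^{7} (28ρ^2) · ρ^2 sin(φ) dρ dφ dθ.

Inner (ρ): 470596sin(φ)/5.
Middle (φ): 470596/5 - 235298sqrt(3)/5.
Outer (θ): 470596π (2 - sqrt(3))/5.

Therefore the triple integral equals 470596π (2 - sqrt(3))/5.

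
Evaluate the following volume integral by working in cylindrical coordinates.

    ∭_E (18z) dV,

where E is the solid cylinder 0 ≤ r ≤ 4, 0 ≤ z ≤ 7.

In cylindrical coordinates, x = r cos(θ), y = r sin(θ), z = z, and dV = r dr dθ dz.

The integrand becomes 18z, so

    ∭_E (18z) dV = ∫_{0}^{2π} ∫_{0}^{4} ∫_{0}^{7} (18z) · r dz dr dθ.

Inner (z): 441r.
Middle (r from 0 to 4): 3528.
Outer (θ): 7056π.

Therefore the triple integral equals 7056π.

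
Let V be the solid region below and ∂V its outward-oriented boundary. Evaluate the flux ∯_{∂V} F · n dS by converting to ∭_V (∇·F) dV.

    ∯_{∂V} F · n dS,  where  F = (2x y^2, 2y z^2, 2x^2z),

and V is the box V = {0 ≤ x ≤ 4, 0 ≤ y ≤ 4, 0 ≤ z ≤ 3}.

By the divergence theorem,

    ∯_{∂V} F · n dS = ∭_V (∇ · F) dV.

Compute the divergence:
    ∇ · F = ∂F_x/∂x + ∂F_y/∂y + ∂F_z/∂z = 2y^2 + 2z^2 + 2x^2 = 2x^2 + 2y^2 + 2z^2.

V is a rectangular box, so dV = dx dy dz with 0 ≤ x ≤ 4, 0 ≤ y ≤ 4, 0 ≤ z ≤ 3.

Integrate (2x^2 + 2y^2 + 2z^2) over V as an iterated integral:

    ∭_V (∇·F) dV = ∫_0^{4} ∫_0^{4} ∫_0^{3} (2x^2 + 2y^2 + 2z^2) dz dy dx.

Inner (z from 0 to 3): 6x^2 + 6y^2 + 18.
Middle (y from 0 to 4): 24x^2 + 200.
Outer (x from 0 to 4): 1312.

Therefore ∯_{∂V} F · n dS = 1312.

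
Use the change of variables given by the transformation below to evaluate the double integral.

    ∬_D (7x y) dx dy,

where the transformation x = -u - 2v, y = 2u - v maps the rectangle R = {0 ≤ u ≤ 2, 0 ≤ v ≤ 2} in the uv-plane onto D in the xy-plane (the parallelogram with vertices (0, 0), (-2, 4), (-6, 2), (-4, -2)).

Compute the Jacobian determinant of (x, y) with respect to (u, v):

    ∂(x,y)/∂(u,v) = | -1  -2 | = (-1)(-1) - (-2)(2) = 5.
                   | 2  -1 |

Its absolute value is |J| = 5 (the area scaling factor).

Substituting x = -u - 2v, y = 2u - v into the integrand,

    7x y → -14u^2 - 21u v + 14v^2,

so the integral becomes

    ∬_R (-14u^2 - 21u v + 14v^2) · |J| du dv = ∫_0^2 ∫_0^2 (-70u^2 - 105u v + 70v^2) dv du.

Inner (v): -140u^2 - 210u + 560/3.
Outer (u): -420.

Therefore ∬_D (7x y) dx dy = -420.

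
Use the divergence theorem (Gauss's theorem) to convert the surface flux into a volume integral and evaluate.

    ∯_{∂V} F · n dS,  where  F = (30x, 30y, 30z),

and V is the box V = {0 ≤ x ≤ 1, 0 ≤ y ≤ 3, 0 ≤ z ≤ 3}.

By the divergence theorem,

    ∯_{∂V} F · n dS = ∭_V (∇ · F) dV.

Compute the divergence:
    ∇ · F = ∂F_x/∂x + ∂F_y/∂y + ∂F_z/∂z = 30 + 30 + 30 = 90.

V is a rectangular box, so dV = dx dy dz with 0 ≤ x ≤ 1, 0 ≤ y ≤ 3, 0 ≤ z ≤ 3.

Integrate (90) over V as an iterated integral:

    ∭_V (∇·F) dV = ∫_0^{1} ∫_0^{3} ∫_0^{3} (90) dz dy dx.

Inner (z from 0 to 3): 270.
Middle (y from 0 to 3): 810.
Outer (x from 0 to 1): 810.

Therefore ∯_{∂V} F · n dS = 810.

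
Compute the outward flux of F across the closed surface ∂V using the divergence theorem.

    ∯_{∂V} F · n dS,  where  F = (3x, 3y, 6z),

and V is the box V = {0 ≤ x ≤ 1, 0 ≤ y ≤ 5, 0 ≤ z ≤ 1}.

By the divergence theorem,

    ∯_{∂V} F · n dS = ∭_V (∇ · F) dV.

Compute the divergence:
    ∇ · F = ∂F_x/∂x + ∂F_y/∂y + ∂F_z/∂z = 3 + 3 + 6 = 12.

V is a rectangular box, so dV = dx dy dz with 0 ≤ x ≤ 1, 0 ≤ y ≤ 5, 0 ≤ z ≤ 1.

Integrate (12) over V as an iterated integral:

    ∭_V (∇·F) dV = ∫_0^{1} ∫_0^{5} ∫_0^{1} (12) dz dy dx.

Inner (z from 0 to 1): 12.
Middle (y from 0 to 5): 60.
Outer (x from 0 to 1): 60.

Therefore ∯_{∂V} F · n dS = 60.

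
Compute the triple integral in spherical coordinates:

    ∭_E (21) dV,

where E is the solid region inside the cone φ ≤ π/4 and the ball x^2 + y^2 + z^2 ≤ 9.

In spherical coordinates, x = ρ sin(φ) cos(θ), y = ρ sin(φ) sin(θ), z = ρ cos(φ), and dV = ρ^2 sin(φ) dρ dφ dθ.

The integrand becomes 21, so

    ∭_E (21) dV = ∫_{0}^{2π} ∫_{0}^{π/4} ∫_{0}^{3} (21) · ρ^2 sin(φ) dρ dφ dθ.

Inner (ρ): 189sin(φ).
Middle (φ): 189 - 189sqrt(2)/2.
Outer (θ): 189π (2 - sqrt(2)).

Therefore the triple integral equals 189π (2 - sqrt(2)).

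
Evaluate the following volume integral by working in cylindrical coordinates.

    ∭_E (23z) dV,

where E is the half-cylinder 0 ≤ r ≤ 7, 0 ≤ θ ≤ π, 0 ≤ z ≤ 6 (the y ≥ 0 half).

In cylindrical coordinates, x = r cos(θ), y = r sin(θ), z = z, and dV = r dr dθ dz.

The integrand becomes 23z, so

    ∭_E (23z) dV = ∫_{0}^{π} ∫_{0}^{7} ∫_{0}^{6} (23z) · r dz dr dθ.

Inner (z): 414r.
Middle (r from 0 to 7): 10143.
Outer (θ): 10143π.

Therefore the triple integral equals 10143π.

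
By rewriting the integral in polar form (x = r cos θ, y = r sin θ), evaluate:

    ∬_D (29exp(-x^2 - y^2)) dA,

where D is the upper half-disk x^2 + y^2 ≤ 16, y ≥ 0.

The region D is 0 ≤ r ≤ 4, 0 ≤ θ ≤ π in polar coordinates, where x = r cos(θ), y = r sin(θ), and dA = r dr dθ.

Under the substitution, the integrand becomes 29exp(-r^2), so

    ∬_D (29exp(-x^2 - y^2)) dA = ∫_{0}^{π} ∫_{0}^{4} (29exp(-r^2)) · r dr dθ.

Inner integral (in r): ∫_{0}^{4} (29exp(-r^2)) · r dr = 29/2 - 29exp(-16)/2.

Outer integral (in θ): ∫_{0}^{π} (29/2 - 29exp(-16)/2) dθ = -29π (1 - exp(16))exp(-16)/2.

Therefore ∬_D (29exp(-x^2 - y^2)) dA = -29π (1 - exp(16))exp(-16)/2.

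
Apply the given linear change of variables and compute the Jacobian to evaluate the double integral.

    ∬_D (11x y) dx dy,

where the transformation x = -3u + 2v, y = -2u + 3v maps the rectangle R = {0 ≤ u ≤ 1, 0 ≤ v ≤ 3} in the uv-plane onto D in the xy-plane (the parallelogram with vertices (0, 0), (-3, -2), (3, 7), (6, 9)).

Compute the Jacobian determinant of (x, y) with respect to (u, v):

    ∂(x,y)/∂(u,v) = | -3  2 | = (-3)(3) - (2)(-2) = -5.
                   | -2  3 |

Its absolute value is |J| = 5 (the area scaling factor).

Substituting x = -3u + 2v, y = -2u + 3v into the integrand,

    11x y → 66u^2 - 143u v + 66v^2,

so the integral becomes

    ∬_R (66u^2 - 143u v + 66v^2) · |J| du dv = ∫_0^1 ∫_0^3 (330u^2 - 715u v + 330v^2) dv du.

Inner (v): 990u^2 - 6435u/2 + 2970.
Outer (u): 6765/4.

Therefore ∬_D (11x y) dx dy = 6765/4.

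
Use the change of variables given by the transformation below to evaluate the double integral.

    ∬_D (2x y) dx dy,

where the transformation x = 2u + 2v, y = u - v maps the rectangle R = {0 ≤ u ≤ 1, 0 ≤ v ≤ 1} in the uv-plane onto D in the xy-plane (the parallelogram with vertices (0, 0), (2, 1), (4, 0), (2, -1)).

Compute the Jacobian determinant of (x, y) with respect to (u, v):

    ∂(x,y)/∂(u,v) = | 2  2 | = (2)(-1) - (2)(1) = -4.
                   | 1  -1 |

Its absolute value is |J| = 4 (the area scaling factor).

Substituting x = 2u + 2v, y = u - v into the integrand,

    2x y → 4u^2 - 4v^2,

so the integral becomes

    ∬_R (4u^2 - 4v^2) · |J| du dv = ∫_0^1 ∫_0^1 (16u^2 - 16v^2) dv du.

Inner (v): 16u^2 - 16/3.
Outer (u): 0.

Therefore ∬_D (2x y) dx dy = 0.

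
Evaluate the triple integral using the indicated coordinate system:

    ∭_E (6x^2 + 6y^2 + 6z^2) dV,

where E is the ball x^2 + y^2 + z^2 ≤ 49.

In spherical coordinates, x = ρ sin(φ) cos(θ), y = ρ sin(φ) sin(θ), z = ρ cos(φ), and dV = ρ^2 sin(φ) dρ dφ dθ.

The integrand becomes 6ρ^2, so

    ∭_E (6x^2 + 6y^2 + 6z^2) dV = ∫_{0}^{2π} ∫_{0}^{π} ∫_{0}^{7} (6ρ^2) · ρ^2 sin(φ) dρ dφ dθ.

Inner (ρ): 100842sin(φ)/5.
Middle (φ): 201684/5.
Outer (θ): 403368π/5.

Therefore the triple integral equals 403368π/5.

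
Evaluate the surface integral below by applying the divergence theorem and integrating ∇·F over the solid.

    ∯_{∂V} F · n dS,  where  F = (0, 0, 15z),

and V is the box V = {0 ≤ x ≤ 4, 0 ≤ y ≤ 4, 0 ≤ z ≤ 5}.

By the divergence theorem,

    ∯_{∂V} F · n dS = ∭_V (∇ · F) dV.

Compute the divergence:
    ∇ · F = ∂F_x/∂x + ∂F_y/∂y + ∂F_z/∂z = 0 + 0 + 15 = 15.

V is a rectangular box, so dV = dx dy dz with 0 ≤ x ≤ 4, 0 ≤ y ≤ 4, 0 ≤ z ≤ 5.

Integrate (15) over V as an iterated integral:

    ∭_V (∇·F) dV = ∫_0^{4} ∫_0^{4} ∫_0^{5} (15) dz dy dx.

Inner (z from 0 to 5): 75.
Middle (y from 0 to 4): 300.
Outer (x from 0 to 4): 1200.

Therefore ∯_{∂V} F · n dS = 1200.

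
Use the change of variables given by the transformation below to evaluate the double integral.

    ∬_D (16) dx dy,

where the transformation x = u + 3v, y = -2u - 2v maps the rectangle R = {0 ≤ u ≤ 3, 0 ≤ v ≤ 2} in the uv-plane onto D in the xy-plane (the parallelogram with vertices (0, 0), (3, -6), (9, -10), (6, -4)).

Compute the Jacobian determinant of (x, y) with respect to (u, v):

    ∂(x,y)/∂(u,v) = | 1  3 | = (1)(-2) - (3)(-2) = 4.
                   | -2  -2 |

Its absolute value is |J| = 4 (the area scaling factor).

Substituting x = u + 3v, y = -2u - 2v into the integrand,

    16 → 16,

so the integral becomes

    ∬_R (16) · |J| du dv = ∫_0^3 ∫_0^2 (64) dv du.

Inner (v): 128.
Outer (u): 384.

Therefore ∬_D (16) dx dy = 384.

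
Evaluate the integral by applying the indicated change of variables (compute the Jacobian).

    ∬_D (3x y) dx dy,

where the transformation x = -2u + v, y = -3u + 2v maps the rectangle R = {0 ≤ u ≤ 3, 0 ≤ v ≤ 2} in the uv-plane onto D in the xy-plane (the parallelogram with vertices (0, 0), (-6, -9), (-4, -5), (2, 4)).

Compute the Jacobian determinant of (x, y) with respect to (u, v):

    ∂(x,y)/∂(u,v) = | -2  1 | = (-2)(2) - (1)(-3) = -1.
                   | -3  2 |

Its absolute value is |J| = 1 (the area scaling factor).

Substituting x = -2u + v, y = -3u + 2v into the integrand,

    3x y → 18u^2 - 21u v + 6v^2,

so the integral becomes

    ∬_R (18u^2 - 21u v + 6v^2) · |J| du dv = ∫_0^3 ∫_0^2 (18u^2 - 21u v + 6v^2) dv du.

Inner (v): 36u^2 - 42u + 16.
Outer (u): 183.

Therefore ∬_D (3x y) dx dy = 183.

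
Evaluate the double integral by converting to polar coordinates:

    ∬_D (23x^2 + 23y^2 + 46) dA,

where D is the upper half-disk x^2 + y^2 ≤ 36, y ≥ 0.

The region D is 0 ≤ r ≤ 6, 0 ≤ θ ≤ π in polar coordinates, where x = r cos(θ), y = r sin(θ), and dA = r dr dθ.

Under the substitution, the integrand becomes 23r^2 + 46, so

    ∬_D (23x^2 + 23y^2 + 46) dA = ∫_{0}^{π} ∫_{0}^{6} (23r^2 + 46) · r dr dθ.

Inner integral (in r): ∫_{0}^{6} (23r^2 + 46) · r dr = 8280.

Outer integral (in θ): ∫_{0}^{π} (8280) dθ = 8280π.

Therefore ∬_D (23x^2 + 23y^2 + 46) dA = 8280π.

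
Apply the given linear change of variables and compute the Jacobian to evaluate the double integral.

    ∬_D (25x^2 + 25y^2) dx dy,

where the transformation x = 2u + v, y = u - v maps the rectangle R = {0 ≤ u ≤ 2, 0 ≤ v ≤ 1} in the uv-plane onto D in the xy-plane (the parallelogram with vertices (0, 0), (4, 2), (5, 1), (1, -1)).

Compute the Jacobian determinant of (x, y) with respect to (u, v):

    ∂(x,y)/∂(u,v) = | 2  1 | = (2)(-1) - (1)(1) = -3.
                   | 1  -1 |

Its absolute value is |J| = 3 (the area scaling factor).

Substituting x = 2u + v, y = u - v into the integrand,

    25x^2 + 25y^2 → 125u^2 + 50u v + 50v^2,

so the integral becomes

    ∬_R (125u^2 + 50u v + 50v^2) · |J| du dv = ∫_0^2 ∫_0^1 (375u^2 + 150u v + 150v^2) dv du.

Inner (v): 375u^2 + 75u + 50.
Outer (u): 1250.

Therefore ∬_D (25x^2 + 25y^2) dx dy = 1250.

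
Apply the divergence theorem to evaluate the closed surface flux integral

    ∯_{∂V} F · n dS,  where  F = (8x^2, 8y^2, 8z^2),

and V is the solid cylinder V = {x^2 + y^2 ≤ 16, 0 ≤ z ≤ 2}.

By the divergence theorem,

    ∯_{∂V} F · n dS = ∭_V (∇ · F) dV.

Compute the divergence:
    ∇ · F = ∂F_x/∂x + ∂F_y/∂y + ∂F_z/∂z = 16x + 16y + 16z.

In cylindrical coordinates, x = r cos(θ), y = r sin(θ), z = z, dV = r dr dθ dz, with 0 ≤ r ≤ 4, 0 ≤ θ ≤ 2π, 0 ≤ z ≤ 2.

The integrand, after substitution and multiplying by the volume element, becomes (16sqrt(2)r sin(θ + π/4) + 16z) · r, so

    ∭_V (∇·F) dV = ∫_0^{2π} ∫_0^{4} ∫_0^{2} (16sqrt(2)r sin(θ + π/4) + 16z) · r dz dr dθ.

Inner (z from 0 to 2): 32r (sqrt(2)r sin(θ + π/4) + 1).
Middle (r from 0 to 4): 2048sqrt(2)sin(θ + π/4)/3 + 256.
Outer (θ from 0 to 2π): 512π.

Therefore ∯_{∂V} F · n dS = 512π.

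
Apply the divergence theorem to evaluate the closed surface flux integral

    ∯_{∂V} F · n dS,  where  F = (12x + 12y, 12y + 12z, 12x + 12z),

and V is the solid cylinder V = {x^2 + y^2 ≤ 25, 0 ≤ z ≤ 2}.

By the divergence theorem,

    ∯_{∂V} F · n dS = ∭_V (∇ · F) dV.

Compute the divergence:
    ∇ · F = ∂F_x/∂x + ∂F_y/∂y + ∂F_z/∂z = 12 + 12 + 12 = 36.

In cylindrical coordinates, x = r cos(θ), y = r sin(θ), z = z, dV = r dr dθ dz, with 0 ≤ r ≤ 5, 0 ≤ θ ≤ 2π, 0 ≤ z ≤ 2.

The integrand, after substitution and multiplying by the volume element, becomes (36) · r, so

    ∭_V (∇·F) dV = ∫_0^{2π} ∫_0^{5} ∫_0^{2} (36) · r dz dr dθ.

Inner (z from 0 to 2): 72r.
Middle (r from 0 to 5): 900.
Outer (θ from 0 to 2π): 1800π.

Therefore ∯_{∂V} F · n dS = 1800π.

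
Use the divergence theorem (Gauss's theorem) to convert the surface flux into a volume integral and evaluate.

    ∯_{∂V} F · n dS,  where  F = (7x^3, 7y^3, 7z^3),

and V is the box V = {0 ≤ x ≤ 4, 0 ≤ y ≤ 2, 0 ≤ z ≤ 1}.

By the divergence theorem,

    ∯_{∂V} F · n dS = ∭_V (∇ · F) dV.

Compute the divergence:
    ∇ · F = ∂F_x/∂x + ∂F_y/∂y + ∂F_z/∂z = 21x^2 + 21y^2 + 21z^2.

V is a rectangular box, so dV = dx dy dz with 0 ≤ x ≤ 4, 0 ≤ y ≤ 2, 0 ≤ z ≤ 1.

Integrate (21x^2 + 21y^2 + 21z^2) over V as an iterated integral:

    ∭_V (∇·F) dV = ∫_0^{4} ∫_0^{2} ∫_0^{1} (21x^2 + 21y^2 + 21z^2) dz dy dx.

Inner (z from 0 to 1): 21x^2 + 21y^2 + 7.
Middle (y from 0 to 2): 42x^2 + 70.
Outer (x from 0 to 4): 1176.

Therefore ∯_{∂V} F · n dS = 1176.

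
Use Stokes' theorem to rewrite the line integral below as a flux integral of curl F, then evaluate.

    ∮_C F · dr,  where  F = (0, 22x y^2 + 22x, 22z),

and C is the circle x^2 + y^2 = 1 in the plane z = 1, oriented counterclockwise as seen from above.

Let S be the flat disk x^2 + y^2 ≤ 1 in the plane z = 1, with upward unit normal n̂ = ẑ. By Stokes' theorem,

    ∮_C F · dr = ∬_S (∇ × F) · n̂ dS = ∬_D (curl F)_z dA,

where D is the disk x^2 + y^2 ≤ 1.

Compute the curl of F = (0, 22x y^2 + 22x, 22z):
    (∇ × F)_x = ∂F_z/∂y - ∂F_y/∂z = 0,
    (∇ × F)_y = ∂F_x/∂z - ∂F_z/∂x = 0,
    (∇ × F)_z = ∂F_y/∂x - ∂F_x/∂y = 22y^2 + 22.

On z = 1, (curl F)_z = 22y^2 + 22.

Convert to polar (x = r cos θ, y = r sin θ, dA = r dr dθ); the integrand becomes 22r^2sin(θ)^2 + 22, so

    ∬_D (curl F)_z dA = ∫_0^{2π} ∫_0^{1} (22r^2sin(θ)^2 + 22) · r dr dθ.

Inner (r from 0 to 1): 11sin(θ)^2/2 + 11.
Outer (θ from 0 to 2π): 55π/2.

Therefore ∮_C F · dr = 55π/2.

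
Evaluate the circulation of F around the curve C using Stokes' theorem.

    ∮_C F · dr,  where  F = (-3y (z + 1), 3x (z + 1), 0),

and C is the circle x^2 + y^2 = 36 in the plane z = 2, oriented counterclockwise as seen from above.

Let S be the flat disk x^2 + y^2 ≤ 36 in the plane z = 2, with upward unit normal n̂ = ẑ. By Stokes' theorem,

    ∮_C F · dr = ∬_S (∇ × F) · n̂ dS = ∬_D (curl F)_z dA,

where D is the disk x^2 + y^2 ≤ 36.

Compute the curl of F = (-3y (z + 1), 3x (z + 1), 0):
    (∇ × F)_x = ∂F_z/∂y - ∂F_y/∂z = -3x,
    (∇ × F)_y = ∂F_x/∂z - ∂F_z/∂x = -3y,
    (∇ × F)_z = ∂F_y/∂x - ∂F_x/∂y = 6z + 6.

On z = 2, (curl F)_z = 18.

Convert to polar (x = r cos θ, y = r sin θ, dA = r dr dθ); the integrand becomes 18, so

    ∬_D (curl F)_z dA = ∫_0^{2π} ∫_0^{6} (18) · r dr dθ.

Inner (r from 0 to 6): 324.
Outer (θ from 0 to 2π): 648π.

Therefore ∮_C F · dr = 648π.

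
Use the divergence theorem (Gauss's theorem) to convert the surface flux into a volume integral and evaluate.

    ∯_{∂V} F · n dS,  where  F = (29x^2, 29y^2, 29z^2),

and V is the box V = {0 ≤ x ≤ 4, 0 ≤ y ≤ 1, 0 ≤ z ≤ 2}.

By the divergence theorem,

    ∯_{∂V} F · n dS = ∭_V (∇ · F) dV.

Compute the divergence:
    ∇ · F = ∂F_x/∂x + ∂F_y/∂y + ∂F_z/∂z = 58x + 58y + 58z.

V is a rectangular box, so dV = dx dy dz with 0 ≤ x ≤ 4, 0 ≤ y ≤ 1, 0 ≤ z ≤ 2.

Integrate (58x + 58y + 58z) over V as an iterated integral:

    ∭_V (∇·F) dV = ∫_0^{4} ∫_0^{1} ∫_0^{2} (58x + 58y + 58z) dz dy dx.

Inner (z from 0 to 2): 116x + 116y + 116.
Middle (y from 0 to 1): 116x + 174.
Outer (x from 0 to 4): 1624.

Therefore ∯_{∂V} F · n dS = 1624.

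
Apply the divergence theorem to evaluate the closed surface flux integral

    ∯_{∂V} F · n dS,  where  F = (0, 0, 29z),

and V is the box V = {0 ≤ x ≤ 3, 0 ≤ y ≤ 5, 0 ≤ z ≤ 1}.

By the divergence theorem,

    ∯_{∂V} F · n dS = ∭_V (∇ · F) dV.

Compute the divergence:
    ∇ · F = ∂F_x/∂x + ∂F_y/∂y + ∂F_z/∂z = 0 + 0 + 29 = 29.

V is a rectangular box, so dV = dx dy dz with 0 ≤ x ≤ 3, 0 ≤ y ≤ 5, 0 ≤ z ≤ 1.

Integrate (29) over V as an iterated integral:

    ∭_V (∇·F) dV = ∫_0^{3} ∫_0^{5} ∫_0^{1} (29) dz dy dx.

Inner (z from 0 to 1): 29.
Middle (y from 0 to 5): 145.
Outer (x from 0 to 3): 435.

Therefore ∯_{∂V} F · n dS = 435.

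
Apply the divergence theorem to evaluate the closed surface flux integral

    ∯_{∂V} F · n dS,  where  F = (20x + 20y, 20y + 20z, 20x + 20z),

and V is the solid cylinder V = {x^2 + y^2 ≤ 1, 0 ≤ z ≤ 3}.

By the divergence theorem,

    ∯_{∂V} F · n dS = ∭_V (∇ · F) dV.

Compute the divergence:
    ∇ · F = ∂F_x/∂x + ∂F_y/∂y + ∂F_z/∂z = 20 + 20 + 20 = 60.

In cylindrical coordinates, x = r cos(θ), y = r sin(θ), z = z, dV = r dr dθ dz, with 0 ≤ r ≤ 1, 0 ≤ θ ≤ 2π, 0 ≤ z ≤ 3.

The integrand, after substitution and multiplying by the volume element, becomes (60) · r, so

    ∭_V (∇·F) dV = ∫_0^{2π} ∫_0^{1} ∫_0^{3} (60) · r dz dr dθ.

Inner (z from 0 to 3): 180r.
Middle (r from 0 to 1): 90.
Outer (θ from 0 to 2π): 180π.

Therefore ∯_{∂V} F · n dS = 180π.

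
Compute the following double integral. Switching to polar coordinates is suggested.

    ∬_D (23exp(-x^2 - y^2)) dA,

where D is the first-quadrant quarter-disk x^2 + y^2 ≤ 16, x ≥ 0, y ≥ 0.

The region D is 0 ≤ r ≤ 4, 0 ≤ θ ≤ π/2 in polar coordinates, where x = r cos(θ), y = r sin(θ), and dA = r dr dθ.

Under the substitution, the integrand becomes 23exp(-r^2), so

    ∬_D (23exp(-x^2 - y^2)) dA = ∫_{0}^{π/2} ∫_{0}^{4} (23exp(-r^2)) · r dr dθ.

Inner integral (in r): ∫_{0}^{4} (23exp(-r^2)) · r dr = 23/2 - 23exp(-16)/2.

Outer integral (in θ): ∫_{0}^{π/2} (23/2 - 23exp(-16)/2) dθ = -23π (1 - exp(16))exp(-16)/4.

Therefore ∬_D (23exp(-x^2 - y^2)) dA = -23π (1 - exp(16))exp(-16)/4.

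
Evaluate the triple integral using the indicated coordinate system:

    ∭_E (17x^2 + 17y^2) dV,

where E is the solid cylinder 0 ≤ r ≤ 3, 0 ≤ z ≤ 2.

In cylindrical coordinates, x = r cos(θ), y = r sin(θ), z = z, and dV = r dr dθ dz.

The integrand becomes 17r^2, so

    ∭_E (17x^2 + 17y^2) dV = ∫_{0}^{2π} ∫_{0}^{3} ∫_{0}^{2} (17r^2) · r dz dr dθ.

Inner (z): 34r^3.
Middle (r from 0 to 3): 1377/2.
Outer (θ): 1377π.

Therefore the triple integral equals 1377π.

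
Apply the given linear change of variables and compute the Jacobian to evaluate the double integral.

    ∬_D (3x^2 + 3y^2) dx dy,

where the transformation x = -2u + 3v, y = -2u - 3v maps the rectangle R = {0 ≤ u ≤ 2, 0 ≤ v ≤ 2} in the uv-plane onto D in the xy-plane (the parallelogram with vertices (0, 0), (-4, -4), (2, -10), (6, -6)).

Compute the Jacobian determinant of (x, y) with respect to (u, v):

    ∂(x,y)/∂(u,v) = | -2  3 | = (-2)(-3) - (3)(-2) = 12.
                   | -2  -3 |

Its absolute value is |J| = 12 (the area scaling factor).

Substituting x = -2u + 3v, y = -2u - 3v into the integrand,

    3x^2 + 3y^2 → 24u^2 + 54v^2,

so the integral becomes

    ∬_R (24u^2 + 54v^2) · |J| du dv = ∫_0^2 ∫_0^2 (288u^2 + 648v^2) dv du.

Inner (v): 576u^2 + 1728.
Outer (u): 4992.

Therefore ∬_D (3x^2 + 3y^2) dx dy = 4992.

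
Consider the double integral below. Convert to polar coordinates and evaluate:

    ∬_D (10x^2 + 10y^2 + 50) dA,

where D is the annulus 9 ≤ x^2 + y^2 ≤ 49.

The region D is 3 ≤ r ≤ 7, 0 ≤ θ ≤ 2π in polar coordinates, where x = r cos(θ), y = r sin(θ), and dA = r dr dθ.

Under the substitution, the integrand becomes 10r^2 + 50, so

    ∬_D (10x^2 + 10y^2 + 50) dA = ∫_{0}^{2π} ∫_{3}^{7} (10r^2 + 50) · r dr dθ.

Inner integral (in r): ∫_{3}^{7} (10r^2 + 50) · r dr = 6800.

Outer integral (in θ): ∫_{0}^{2π} (6800) dθ = 13600π.

Therefore ∬_D (10x^2 + 10y^2 + 50) dA = 13600π.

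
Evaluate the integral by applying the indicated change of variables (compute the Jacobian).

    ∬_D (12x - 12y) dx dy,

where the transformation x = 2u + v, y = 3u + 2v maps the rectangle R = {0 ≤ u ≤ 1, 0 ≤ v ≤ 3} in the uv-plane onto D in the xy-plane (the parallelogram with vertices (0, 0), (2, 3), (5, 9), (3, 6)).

Compute the Jacobian determinant of (x, y) with respect to (u, v):

    ∂(x,y)/∂(u,v) = | 2  1 | = (2)(2) - (1)(3) = 1.
                   | 3  2 |

Its absolute value is |J| = 1 (the area scaling factor).

Substituting x = 2u + v, y = 3u + 2v into the integrand,

    12x - 12y → -12u - 12v,

so the integral becomes

    ∬_R (-12u - 12v) · |J| du dv = ∫_0^1 ∫_0^3 (-12u - 12v) dv du.

Inner (v): -36u - 54.
Outer (u): -72.

Therefore ∬_D (12x - 12y) dx dy = -72.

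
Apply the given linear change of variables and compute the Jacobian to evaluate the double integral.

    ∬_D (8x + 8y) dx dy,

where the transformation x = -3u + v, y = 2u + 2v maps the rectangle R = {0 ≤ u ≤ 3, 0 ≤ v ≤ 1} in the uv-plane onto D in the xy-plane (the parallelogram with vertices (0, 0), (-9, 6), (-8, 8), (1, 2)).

Compute the Jacobian determinant of (x, y) with respect to (u, v):

    ∂(x,y)/∂(u,v) = | -3  1 | = (-3)(2) - (1)(2) = -8.
                   | 2  2 |

Its absolute value is |J| = 8 (the area scaling factor).

Substituting x = -3u + v, y = 2u + 2v into the integrand,

    8x + 8y → -8u + 24v,

so the integral becomes

    ∬_R (-8u + 24v) · |J| du dv = ∫_0^3 ∫_0^1 (-64u + 192v) dv du.

Inner (v): 96 - 64u.
Outer (u): 0.

Therefore ∬_D (8x + 8y) dx dy = 0.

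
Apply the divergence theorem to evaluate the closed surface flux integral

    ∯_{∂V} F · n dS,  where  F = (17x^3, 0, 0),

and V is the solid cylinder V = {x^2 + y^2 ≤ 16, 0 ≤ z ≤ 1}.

By the divergence theorem,

    ∯_{∂V} F · n dS = ∭_V (∇ · F) dV.

Compute the divergence:
    ∇ · F = ∂F_x/∂x + ∂F_y/∂y + ∂F_z/∂z = 51x^2 + 0 + 0 = 51x^2.

In cylindrical coordinates, x = r cos(θ), y = r sin(θ), z = z, dV = r dr dθ dz, with 0 ≤ r ≤ 4, 0 ≤ θ ≤ 2π, 0 ≤ z ≤ 1.

The integrand, after substitution and multiplying by the volume element, becomes (51r^2cos(θ)^2) · r, so

    ∭_V (∇·F) dV = ∫_0^{2π} ∫_0^{4} ∫_0^{1} (51r^2cos(θ)^2) · r dz dr dθ.

Inner (z from 0 to 1): 51r^3cos(θ)^2.
Middle (r from 0 to 4): 3264cos(θ)^2.
Outer (θ from 0 to 2π): 3264π.

Therefore ∯_{∂V} F · n dS = 3264π.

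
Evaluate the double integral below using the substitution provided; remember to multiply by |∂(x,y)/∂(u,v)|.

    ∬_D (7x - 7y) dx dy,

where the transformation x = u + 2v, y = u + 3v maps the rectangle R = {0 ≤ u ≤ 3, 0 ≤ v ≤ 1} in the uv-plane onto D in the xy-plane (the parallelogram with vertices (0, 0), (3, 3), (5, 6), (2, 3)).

Compute the Jacobian determinant of (x, y) with respect to (u, v):

    ∂(x,y)/∂(u,v) = | 1  2 | = (1)(3) - (2)(1) = 1.
                   | 1  3 |

Its absolute value is |J| = 1 (the area scaling factor).

Substituting x = u + 2v, y = u + 3v into the integrand,

    7x - 7y → -7v,

so the integral becomes

    ∬_R (-7v) · |J| du dv = ∫_0^3 ∫_0^1 (-7v) dv du.

Inner (v): -7/2.
Outer (u): -21/2.

Therefore ∬_D (7x - 7y) dx dy = -21/2.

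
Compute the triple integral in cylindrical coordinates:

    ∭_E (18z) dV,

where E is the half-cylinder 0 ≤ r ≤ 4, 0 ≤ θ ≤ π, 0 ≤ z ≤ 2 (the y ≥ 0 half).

In cylindrical coordinates, x = r cos(θ), y = r sin(θ), z = z, and dV = r dr dθ dz.

The integrand becomes 18z, so

    ∭_E (18z) dV = ∫_{0}^{π} ∫_{0}^{4} ∫_{0}^{2} (18z) · r dz dr dθ.

Inner (z): 36r.
Middle (r from 0 to 4): 288.
Outer (θ): 288π.

Therefore the triple integral equals 288π.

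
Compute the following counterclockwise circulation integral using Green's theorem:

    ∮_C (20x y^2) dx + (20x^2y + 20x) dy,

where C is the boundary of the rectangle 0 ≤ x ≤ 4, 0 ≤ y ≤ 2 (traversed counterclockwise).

Green's theorem converts the closed line integral into a double integral over the enclosed region D:

    ∮_C P dx + Q dy = ∬_D (∂Q/∂x - ∂P/∂y) dA.

Here P = 20x y^2, Q = 20x^2y + 20x, so

    ∂Q/∂x = 40x y + 20,    ∂P/∂y = 40x y,
    ∂Q/∂x - ∂P/∂y = 20.

D is the region 0 ≤ x ≤ 4, 0 ≤ y ≤ 2. Evaluating the double integral:

    ∬_D (20) dA = ∫_0^{4} ∫_0^{2} (20) dy dx.

Inner (y from 0 to 2): 40.
Outer (x from 0 to 4): 160.

Therefore ∮_C P dx + Q dy = 160.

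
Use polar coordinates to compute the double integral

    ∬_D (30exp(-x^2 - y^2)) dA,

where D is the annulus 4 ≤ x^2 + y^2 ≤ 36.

The region D is 2 ≤ r ≤ 6, 0 ≤ θ ≤ 2π in polar coordinates, where x = r cos(θ), y = r sin(θ), and dA = r dr dθ.

Under the substitution, the integrand becomes 30exp(-r^2), so

    ∬_D (30exp(-x^2 - y^2)) dA = ∫_{0}^{2π} ∫_{2}^{6} (30exp(-r^2)) · r dr dθ.

Inner integral (in r): ∫_{2}^{6} (30exp(-r^2)) · r dr = -(15 - 15exp(32))exp(-36).

Outer integral (in θ): ∫_{0}^{2π} (-(15 - 15exp(32))exp(-36)) dθ = -30π (1 - exp(32))exp(-36).

Therefore ∬_D (30exp(-x^2 - y^2)) dA = -30π (1 - exp(32))exp(-36).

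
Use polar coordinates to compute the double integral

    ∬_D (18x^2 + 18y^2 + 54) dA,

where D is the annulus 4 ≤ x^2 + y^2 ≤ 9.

The region D is 2 ≤ r ≤ 3, 0 ≤ θ ≤ 2π in polar coordinates, where x = r cos(θ), y = r sin(θ), and dA = r dr dθ.

Under the substitution, the integrand becomes 18r^2 + 54, so

    ∬_D (18x^2 + 18y^2 + 54) dA = ∫_{0}^{2π} ∫_{2}^{3} (18r^2 + 54) · r dr dθ.

Inner integral (in r): ∫_{2}^{3} (18r^2 + 54) · r dr = 855/2.

Outer integral (in θ): ∫_{0}^{2π} (855/2) dθ = 855π.

Therefore ∬_D (18x^2 + 18y^2 + 54) dA = 855π.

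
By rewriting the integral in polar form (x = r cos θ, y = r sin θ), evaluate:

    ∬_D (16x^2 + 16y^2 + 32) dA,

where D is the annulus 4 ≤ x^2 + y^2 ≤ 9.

The region D is 2 ≤ r ≤ 3, 0 ≤ θ ≤ 2π in polar coordinates, where x = r cos(θ), y = r sin(θ), and dA = r dr dθ.

Under the substitution, the integrand becomes 16r^2 + 32, so

    ∬_D (16x^2 + 16y^2 + 32) dA = ∫_{0}^{2π} ∫_{2}^{3} (16r^2 + 32) · r dr dθ.

Inner integral (in r): ∫_{2}^{3} (16r^2 + 32) · r dr = 340.

Outer integral (in θ): ∫_{0}^{2π} (340) dθ = 680π.

Therefore ∬_D (16x^2 + 16y^2 + 32) dA = 680π.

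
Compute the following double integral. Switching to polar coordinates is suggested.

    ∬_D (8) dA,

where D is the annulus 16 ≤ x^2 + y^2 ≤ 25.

The region D is 4 ≤ r ≤ 5, 0 ≤ θ ≤ 2π in polar coordinates, where x = r cos(θ), y = r sin(θ), and dA = r dr dθ.

Under the substitution, the integrand becomes 8, so

    ∬_D (8) dA = ∫_{0}^{2π} ∫_{4}^{5} (8) · r dr dθ.

Inner integral (in r): ∫_{4}^{5} (8) · r dr = 36.

Outer integral (in θ): ∫_{0}^{2π} (36) dθ = 72π.

Therefore ∬_D (8) dA = 72π.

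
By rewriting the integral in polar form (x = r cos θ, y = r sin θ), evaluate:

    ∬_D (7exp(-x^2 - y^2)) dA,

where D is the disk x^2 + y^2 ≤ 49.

The region D is 0 ≤ r ≤ 7, 0 ≤ θ ≤ 2π in polar coordinates, where x = r cos(θ), y = r sin(θ), and dA = r dr dθ.

Under the substitution, the integrand becomes 7exp(-r^2), so

    ∬_D (7exp(-x^2 - y^2)) dA = ∫_{0}^{2π} ∫_{0}^{7} (7exp(-r^2)) · r dr dθ.

Inner integral (in r): ∫_{0}^{7} (7exp(-r^2)) · r dr = 7/2 - 7exp(-49)/2.

Outer integral (in θ): ∫_{0}^{2π} (7/2 - 7exp(-49)/2) dθ = -7π exp(-49) + 7π.

Therefore ∬_D (7exp(-x^2 - y^2)) dA = -7π exp(-49) + 7π.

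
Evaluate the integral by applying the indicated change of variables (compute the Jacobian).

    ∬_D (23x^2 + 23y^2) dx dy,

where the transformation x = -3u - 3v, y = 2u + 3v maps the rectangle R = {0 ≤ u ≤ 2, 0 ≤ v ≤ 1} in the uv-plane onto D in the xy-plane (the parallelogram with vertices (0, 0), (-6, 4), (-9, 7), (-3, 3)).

Compute the Jacobian determinant of (x, y) with respect to (u, v):

    ∂(x,y)/∂(u,v) = | -3  -3 | = (-3)(3) - (-3)(2) = -3.
                   | 2  3 |

Its absolute value is |J| = 3 (the area scaling factor).

Substituting x = -3u - 3v, y = 2u + 3v into the integrand,

    23x^2 + 23y^2 → 299u^2 + 690u v + 414v^2,

so the integral becomes

    ∬_R (299u^2 + 690u v + 414v^2) · |J| du dv = ∫_0^2 ∫_0^1 (897u^2 + 2070u v + 1242v^2) dv du.

Inner (v): 897u^2 + 1035u + 414.
Outer (u): 5290.

Therefore ∬_D (23x^2 + 23y^2) dx dy = 5290.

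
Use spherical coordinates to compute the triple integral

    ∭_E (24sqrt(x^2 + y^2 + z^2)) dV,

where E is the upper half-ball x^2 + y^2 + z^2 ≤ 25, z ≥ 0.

In spherical coordinates, x = ρ sin(φ) cos(θ), y = ρ sin(φ) sin(θ), z = ρ cos(φ), and dV = ρ^2 sin(φ) dρ dφ dθ.

The integrand becomes 24ρ, so

    ∭_E (24sqrt(x^2 + y^2 + z^2)) dV = ∫_{0}^{2π} ∫_{0}^{π/2} ∫_{0}^{5} (24ρ) · ρ^2 sin(φ) dρ dφ dθ.

Inner (ρ): 3750sin(φ).
Middle (φ): 3750.
Outer (θ): 7500π.

Therefore the triple integral equals 7500π.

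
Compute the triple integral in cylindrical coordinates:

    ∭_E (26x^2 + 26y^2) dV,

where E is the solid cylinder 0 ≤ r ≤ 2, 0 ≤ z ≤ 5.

In cylindrical coordinates, x = r cos(θ), y = r sin(θ), z = z, and dV = r dr dθ dz.

The integrand becomes 26r^2, so

    ∭_E (26x^2 + 26y^2) dV = ∫_{0}^{2π} ∫_{0}^{2} ∫_{0}^{5} (26r^2) · r dz dr dθ.

Inner (z): 130r^3.
Middle (r from 0 to 2): 520.
Outer (θ): 1040π.

Therefore the triple integral equals 1040π.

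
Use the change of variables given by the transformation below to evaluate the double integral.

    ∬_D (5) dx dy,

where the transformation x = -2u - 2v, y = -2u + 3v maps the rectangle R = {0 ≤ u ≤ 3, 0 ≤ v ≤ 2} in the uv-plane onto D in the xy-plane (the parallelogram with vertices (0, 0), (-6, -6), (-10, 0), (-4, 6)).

Compute the Jacobian determinant of (x, y) with respect to (u, v):

    ∂(x,y)/∂(u,v) = | -2  -2 | = (-2)(3) - (-2)(-2) = -10.
                   | -2  3 |

Its absolute value is |J| = 10 (the area scaling factor).

Substituting x = -2u - 2v, y = -2u + 3v into the integrand,

    5 → 5,

so the integral becomes

    ∬_R (5) · |J| du dv = ∫_0^3 ∫_0^2 (50) dv du.

Inner (v): 100.
Outer (u): 300.

Therefore ∬_D (5) dx dy = 300.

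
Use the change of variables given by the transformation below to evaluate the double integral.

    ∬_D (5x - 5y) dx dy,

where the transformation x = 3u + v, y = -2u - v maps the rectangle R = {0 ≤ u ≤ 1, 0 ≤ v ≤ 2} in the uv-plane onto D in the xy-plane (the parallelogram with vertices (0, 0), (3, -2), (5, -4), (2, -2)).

Compute the Jacobian determinant of (x, y) with respect to (u, v):

    ∂(x,y)/∂(u,v) = | 3  1 | = (3)(-1) - (1)(-2) = -1.
                   | -2  -1 |

Its absolute value is |J| = 1 (the area scaling factor).

Substituting x = 3u + v, y = -2u - v into the integrand,

    5x - 5y → 25u + 10v,

so the integral becomes

    ∬_R (25u + 10v) · |J| du dv = ∫_0^1 ∫_0^2 (25u + 10v) dv du.

Inner (v): 50u + 20.
Outer (u): 45.

Therefore ∬_D (5x - 5y) dx dy = 45.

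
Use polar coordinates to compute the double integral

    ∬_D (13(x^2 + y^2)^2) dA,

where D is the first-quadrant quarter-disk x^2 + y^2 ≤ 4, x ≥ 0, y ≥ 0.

The region D is 0 ≤ r ≤ 2, 0 ≤ θ ≤ π/2 in polar coordinates, where x = r cos(θ), y = r sin(θ), and dA = r dr dθ.

Under the substitution, the integrand becomes 13r^4, so

    ∬_D (13(x^2 + y^2)^2) dA = ∫_{0}^{π/2} ∫_{0}^{2} (13r^4) · r dr dθ.

Inner integral (in r): ∫_{0}^{2} (13r^4) · r dr = 416/3.

Outer integral (in θ): ∫_{0}^{π/2} (416/3) dθ = 208π/3.

Therefore ∬_D (13(x^2 + y^2)^2) dA = 208π/3.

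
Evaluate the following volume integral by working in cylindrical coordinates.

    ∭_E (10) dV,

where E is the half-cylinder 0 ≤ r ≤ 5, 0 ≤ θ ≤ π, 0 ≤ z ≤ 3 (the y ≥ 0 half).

In cylindrical coordinates, x = r cos(θ), y = r sin(θ), z = z, and dV = r dr dθ dz.

The integrand becomes 10, so

    ∭_E (10) dV = ∫_{0}^{π} ∫_{0}^{5} ∫_{0}^{3} (10) · r dz dr dθ.

Inner (z): 30r.
Middle (r from 0 to 5): 375.
Outer (θ): 375π.

Therefore the triple integral equals 375π.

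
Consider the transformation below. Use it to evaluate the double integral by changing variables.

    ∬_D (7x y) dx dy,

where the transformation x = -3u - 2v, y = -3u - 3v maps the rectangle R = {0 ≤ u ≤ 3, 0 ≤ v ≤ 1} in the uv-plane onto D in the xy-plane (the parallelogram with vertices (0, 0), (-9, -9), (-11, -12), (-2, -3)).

Compute the Jacobian determinant of (x, y) with respect to (u, v):

    ∂(x,y)/∂(u,v) = | -3  -2 | = (-3)(-3) - (-2)(-3) = 3.
                   | -3  -3 |

Its absolute value is |J| = 3 (the area scaling factor).

Substituting x = -3u - 2v, y = -3u - 3v into the integrand,

    7x y → 63u^2 + 105u v + 42v^2,

so the integral becomes

    ∬_R (63u^2 + 105u v + 42v^2) · |J| du dv = ∫_0^3 ∫_0^1 (189u^2 + 315u v + 126v^2) dv du.

Inner (v): 189u^2 + 315u/2 + 42.
Outer (u): 10143/4.

Therefore ∬_D (7x y) dx dy = 10143/4.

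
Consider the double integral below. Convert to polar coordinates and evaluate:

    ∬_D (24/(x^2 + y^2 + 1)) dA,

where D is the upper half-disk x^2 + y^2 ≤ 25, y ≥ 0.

The region D is 0 ≤ r ≤ 5, 0 ≤ θ ≤ π in polar coordinates, where x = r cos(θ), y = r sin(θ), and dA = r dr dθ.

Under the substitution, the integrand becomes 24/(r^2 + 1), so

    ∬_D (24/(x^2 + y^2 + 1)) dA = ∫_{0}^{π} ∫_{0}^{5} (24/(r^2 + 1)) · r dr dθ.

Inner integral (in r): ∫_{0}^{5} (24/(r^2 + 1)) · r dr = log(95428956661682176).

Outer integral (in θ): ∫_{0}^{π} (log(95428956661682176)) dθ = log(95428956661682176^π).

Therefore ∬_D (24/(x^2 + y^2 + 1)) dA = log(95428956661682176^π).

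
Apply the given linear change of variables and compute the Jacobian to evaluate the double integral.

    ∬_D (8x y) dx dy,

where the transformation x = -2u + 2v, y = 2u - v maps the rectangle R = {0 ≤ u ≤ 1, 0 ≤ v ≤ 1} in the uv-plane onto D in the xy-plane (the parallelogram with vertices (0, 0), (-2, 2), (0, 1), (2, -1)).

Compute the Jacobian determinant of (x, y) with respect to (u, v):

    ∂(x,y)/∂(u,v) = | -2  2 | = (-2)(-1) - (2)(2) = -2.
                   | 2  -1 |

Its absolute value is |J| = 2 (the area scaling factor).

Substituting x = -2u + 2v, y = 2u - v into the integrand,

    8x y → -32u^2 + 48u v - 16v^2,

so the integral becomes

    ∬_R (-32u^2 + 48u v - 16v^2) · |J| du dv = ∫_0^1 ∫_0^1 (-64u^2 + 96u v - 32v^2) dv du.

Inner (v): -64u^2 + 48u - 32/3.
Outer (u): -8.

Therefore ∬_D (8x y) dx dy = -8.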